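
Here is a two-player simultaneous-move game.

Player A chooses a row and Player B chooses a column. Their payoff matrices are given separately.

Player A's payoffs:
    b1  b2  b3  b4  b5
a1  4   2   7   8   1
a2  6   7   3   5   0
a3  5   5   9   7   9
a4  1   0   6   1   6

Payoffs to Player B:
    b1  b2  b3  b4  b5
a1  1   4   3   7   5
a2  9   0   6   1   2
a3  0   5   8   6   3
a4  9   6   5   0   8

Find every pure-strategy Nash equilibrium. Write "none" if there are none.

(a1, b4); (a2, b1); (a3, b3)

For each player, find the best response to each opponent profile; mutual best responses are the pure NE.
Player A against b1: payoffs 4, 6, 5, 1 → best response a2.
Player A against b2: payoffs 2, 7, 5, 0 → best response a2.
Player A against b3: payoffs 7, 3, 9, 6 → best response a3.
Player A against b4: payoffs 8, 5, 7, 1 → best response a1.
Player A against b5: payoffs 1, 0, 9, 6 → best response a3.
Player B against a1: payoffs 1, 4, 3, 7, 5 → best response b4.
Player B against a2: payoffs 9, 0, 6, 1, 2 → best response b1.
Player B against a3: payoffs 0, 5, 8, 6, 3 → best response b3.
Player B against a4: payoffs 9, 6, 5, 0, 8 → best response b1.
Mutual best responses: (a1, b4); (a2, b1); (a3, b3).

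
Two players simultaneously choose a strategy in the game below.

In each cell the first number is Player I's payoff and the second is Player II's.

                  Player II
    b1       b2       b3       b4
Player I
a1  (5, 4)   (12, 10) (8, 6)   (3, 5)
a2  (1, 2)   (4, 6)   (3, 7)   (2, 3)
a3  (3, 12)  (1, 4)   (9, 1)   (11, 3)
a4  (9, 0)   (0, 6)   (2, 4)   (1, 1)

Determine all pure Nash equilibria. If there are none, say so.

The unique pure-strategy Nash equilibrium is (a1, b2).

Player I against b1: payoffs 5, 1, 3, 9 → best response a4.
Player I against b2: payoffs 12, 4, 1, 0 → best response a1.
Player I against b3: payoffs 8, 3, 9, 2 → best response a3.
Player I against b4: payoffs 3, 2, 11, 1 → best response a3.
Player II against a1: payoffs 4, 10, 6, 5 → best response b2.
Player II against a2: payoffs 2, 6, 7, 3 → best response b3.
Player II against a3: payoffs 12, 4, 1, 3 → best response b1.
Player II against a4: payoffs 0, 6, 4, 1 → best response b2.
Mutual best responses: (a1, b2).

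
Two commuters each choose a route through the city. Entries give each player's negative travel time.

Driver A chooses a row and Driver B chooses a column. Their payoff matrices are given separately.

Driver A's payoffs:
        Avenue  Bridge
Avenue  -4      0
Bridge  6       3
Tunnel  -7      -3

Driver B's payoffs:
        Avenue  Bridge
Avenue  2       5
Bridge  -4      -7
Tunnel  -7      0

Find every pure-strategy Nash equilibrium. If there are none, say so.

Check each profile: it is a Nash equilibrium iff no player can strictly gain by switching unilaterally.
(Avenue, Avenue): Driver A can switch to Bridge (-4 → 6). Not NE.
(Avenue, Bridge): Driver A can switch to Bridge (0 → 3). Not NE.
(Bridge, Avenue): Driver A gets 6, best alternative -4; Driver B gets -4, best alternative -7. No profitable deviation — NE.
(Bridge, Bridge): Driver B can switch to Avenue (-7 → -4). Not NE.
(Tunnel, Avenue): Driver A can switch to Avenue (-7 → -4). Not NE.
(Tunnel, Bridge): Driver A can switch to Avenue (-3 → 0). Not NE.

(Bridge, Avenue)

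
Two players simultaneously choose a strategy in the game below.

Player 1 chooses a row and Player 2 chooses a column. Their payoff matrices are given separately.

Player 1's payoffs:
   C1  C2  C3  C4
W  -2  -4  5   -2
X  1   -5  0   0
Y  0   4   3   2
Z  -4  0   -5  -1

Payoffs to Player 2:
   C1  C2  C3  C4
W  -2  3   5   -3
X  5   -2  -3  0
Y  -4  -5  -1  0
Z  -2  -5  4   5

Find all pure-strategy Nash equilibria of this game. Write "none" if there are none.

(W, C1): Player 1 can switch to X (-2 → 1). Not NE.
(W, C2): Player 1 can switch to Y (-4 → 4). Not NE.
(W, C3): Player 1 gets 5, best alternative 3; Player 2 gets 5, best alternative 3. No profitable deviation — NE.
(W, C4): Player 1 can switch to X (-2 → 0). Not NE.
(X, C1): Player 1 gets 1, best alternative 0; Player 2 gets 5, best alternative 0. No profitable deviation — NE.
(X, C2): Player 1 can switch to W (-5 → -4). Not NE.
(X, C3): Player 1 can switch to W (0 → 5). Not NE.
(X, C4): Player 1 can switch to Y (0 → 2). Not NE.
(Y, C1): Player 1 can switch to X (0 → 1). Not NE.
(Y, C2): Player 2 can switch to C1 (-5 → -4). Not NE.
(Y, C3): Player 1 can switch to W (3 → 5). Not NE.
(Y, C4): Player 1 gets 2, best alternative 0; Player 2 gets 0, best alternative -1. No profitable deviation — NE.
(Z, C1): Player 1 can switch to W (-4 → -2). Not NE.
(The remaining 3 profiles each have a profitable deviation by the same check.)

The pure Nash equilibria are (W, C3) and (X, C1) and (Y, C4).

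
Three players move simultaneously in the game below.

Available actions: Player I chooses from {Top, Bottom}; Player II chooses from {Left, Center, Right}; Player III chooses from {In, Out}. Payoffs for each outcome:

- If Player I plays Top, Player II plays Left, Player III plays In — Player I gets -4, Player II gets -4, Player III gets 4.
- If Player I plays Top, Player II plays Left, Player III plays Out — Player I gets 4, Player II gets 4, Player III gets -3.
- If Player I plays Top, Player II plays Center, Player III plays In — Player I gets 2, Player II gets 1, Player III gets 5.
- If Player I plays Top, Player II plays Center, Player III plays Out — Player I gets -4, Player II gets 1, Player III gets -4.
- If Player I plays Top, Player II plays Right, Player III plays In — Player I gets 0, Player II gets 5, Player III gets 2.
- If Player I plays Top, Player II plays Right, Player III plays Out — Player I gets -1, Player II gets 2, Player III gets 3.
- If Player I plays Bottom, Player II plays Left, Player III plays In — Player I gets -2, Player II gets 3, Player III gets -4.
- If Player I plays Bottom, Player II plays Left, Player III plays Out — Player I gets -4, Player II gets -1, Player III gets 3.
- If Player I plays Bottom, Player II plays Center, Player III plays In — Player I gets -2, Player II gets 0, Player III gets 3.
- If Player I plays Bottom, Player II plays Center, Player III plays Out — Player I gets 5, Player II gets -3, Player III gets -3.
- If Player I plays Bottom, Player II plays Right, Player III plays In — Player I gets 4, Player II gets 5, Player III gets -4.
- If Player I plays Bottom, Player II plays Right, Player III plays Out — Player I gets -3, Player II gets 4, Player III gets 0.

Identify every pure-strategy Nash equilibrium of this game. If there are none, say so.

(Top, Left, In): Player I can switch to Bottom (-4 → -2). Not NE.
(Top, Left, Out): Player III can switch to In (-3 → 4). Not NE.
(Top, Center, In): Player II can switch to Right (1 → 5). Not NE.
(Top, Center, Out): Player I can switch to Bottom (-4 → 5). Not NE.
(Top, Right, In): Player I can switch to Bottom (0 → 4). Not NE.
(Top, Right, Out): Player II can switch to Left (2 → 4). Not NE.
(Bottom, Left, In): Player II can switch to Right (3 → 5). Not NE.
(Bottom, Left, Out): Player I can switch to Top (-4 → 4). Not NE.
(Bottom, Center, In): Player I can switch to Top (-2 → 2). Not NE.
(Bottom, Center, Out): Player II can switch to Left (-3 → -1). Not NE.
(The remaining 2 profiles each have a profitable deviation by the same check.)

This game has no pure Nash equilibrium.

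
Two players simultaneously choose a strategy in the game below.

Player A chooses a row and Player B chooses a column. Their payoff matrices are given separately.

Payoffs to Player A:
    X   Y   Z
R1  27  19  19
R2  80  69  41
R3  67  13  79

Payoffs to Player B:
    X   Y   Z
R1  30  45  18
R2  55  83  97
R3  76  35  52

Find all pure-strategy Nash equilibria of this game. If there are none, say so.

none

Check each profile: it is a Nash equilibrium iff no player can strictly gain by switching unilaterally.
(R1, X): Player A can switch to R2 (27 → 80). Not NE.
(R1, Y): Player A can switch to R2 (19 → 69). Not NE.
(R1, Z): Player A can switch to R2 (19 → 41). Not NE.
(R2, X): Player B can switch to Y (55 → 83). Not NE.
(R2, Y): Player B can switch to Z (83 → 97). Not NE.
(R2, Z): Player A can switch to R3 (41 → 79). Not NE.
(The remaining 3 profiles each have a profitable deviation by the same check.)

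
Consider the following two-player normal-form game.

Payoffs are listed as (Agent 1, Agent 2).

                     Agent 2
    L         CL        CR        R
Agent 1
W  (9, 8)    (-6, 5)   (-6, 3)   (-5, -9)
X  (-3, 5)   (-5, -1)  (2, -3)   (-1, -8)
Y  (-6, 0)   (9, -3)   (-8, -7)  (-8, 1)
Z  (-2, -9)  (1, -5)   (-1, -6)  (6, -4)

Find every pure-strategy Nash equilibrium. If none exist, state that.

(W, L): Agent 1 gets 9, best alternative -2; Agent 2 gets 8, best alternative 5. No profitable deviation — NE.
(W, CL): Agent 1 can switch to X (-6 → -5). Not NE.
(W, CR): Agent 1 can switch to X (-6 → 2). Not NE.
(W, R): Agent 1 can switch to X (-5 → -1). Not NE.
(X, L): Agent 1 can switch to W (-3 → 9). Not NE.
(X, CL): Agent 1 can switch to Y (-5 → 9). Not NE.
(X, CR): Agent 2 can switch to L (-3 → 5). Not NE.
(X, R): Agent 1 can switch to Z (-1 → 6). Not NE.
(Y, L): Agent 1 can switch to W (-6 → 9). Not NE.
(Y, CL): Agent 2 can switch to L (-3 → 0). Not NE.
(Y, CR): Agent 1 can switch to W (-8 → -6). Not NE.
(Y, R): Agent 1 can switch to W (-8 → -5). Not NE.
(Z, L): Agent 1 can switch to W (-2 → 9). Not NE.
(Z, R): Agent 1 gets 6, best alternative -1; Agent 2 gets -4, best alternative -5. No profitable deviation — NE.
(The remaining 2 profiles each have a profitable deviation by the same check.)

(W, L); (Z, R)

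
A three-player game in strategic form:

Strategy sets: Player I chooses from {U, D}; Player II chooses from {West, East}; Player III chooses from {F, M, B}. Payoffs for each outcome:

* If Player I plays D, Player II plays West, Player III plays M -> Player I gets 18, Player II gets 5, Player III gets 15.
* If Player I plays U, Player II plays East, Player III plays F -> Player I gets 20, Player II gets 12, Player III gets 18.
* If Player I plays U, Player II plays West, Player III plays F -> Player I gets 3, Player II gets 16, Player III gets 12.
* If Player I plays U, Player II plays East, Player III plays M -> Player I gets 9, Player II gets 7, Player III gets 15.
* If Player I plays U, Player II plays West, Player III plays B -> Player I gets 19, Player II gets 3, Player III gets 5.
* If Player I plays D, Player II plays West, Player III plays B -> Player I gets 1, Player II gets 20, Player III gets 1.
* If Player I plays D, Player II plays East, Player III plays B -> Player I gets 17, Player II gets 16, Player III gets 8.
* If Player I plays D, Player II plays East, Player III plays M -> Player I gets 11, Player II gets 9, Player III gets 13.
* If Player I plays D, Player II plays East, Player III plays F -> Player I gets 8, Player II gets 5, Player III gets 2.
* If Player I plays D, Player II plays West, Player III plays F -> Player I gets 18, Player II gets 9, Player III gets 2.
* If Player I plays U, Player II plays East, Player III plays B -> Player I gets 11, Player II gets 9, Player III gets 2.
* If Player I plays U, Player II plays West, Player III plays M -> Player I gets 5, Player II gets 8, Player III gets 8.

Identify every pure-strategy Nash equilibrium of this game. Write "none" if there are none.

(U, West, F): Player I can switch to D (3 → 18). Not NE.
(U, West, M): Player I can switch to D (5 → 18). Not NE.
(U, West, B): Player II can switch to East (3 → 9). Not NE.
(U, East, F): Player II can switch to West (12 → 16). Not NE.
(U, East, M): Player I can switch to D (9 → 11). Not NE.
(U, East, B): Player I can switch to D (11 → 17). Not NE.
(D, West, F): Player III can switch to M (2 → 15). Not NE.
(D, West, M): Player II can switch to East (5 → 9). Not NE.
(D, West, B): Player I can switch to U (1 → 19). Not NE.
(D, East, F): Player I can switch to U (8 → 20). Not NE.
(D, East, M): Player I gets 11, best alternative 9; Player II gets 9, best alternative 5; Player III gets 13, best alternative 8. No profitable deviation — NE.
(The remaining 1 profile has a profitable deviation by the same check.)

(D, East, M)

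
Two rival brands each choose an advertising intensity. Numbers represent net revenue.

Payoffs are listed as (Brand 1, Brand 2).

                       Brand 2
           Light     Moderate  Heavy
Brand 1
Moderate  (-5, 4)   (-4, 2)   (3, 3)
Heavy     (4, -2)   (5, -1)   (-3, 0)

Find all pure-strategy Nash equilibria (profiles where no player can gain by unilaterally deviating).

(Moderate, Light): Brand 1 can switch to Heavy (-5 → 4). Not NE.
(Moderate, Moderate): Brand 1 can switch to Heavy (-4 → 5). Not NE.
(Moderate, Heavy): Brand 2 can switch to Light (3 → 4). Not NE.
(Heavy, Light): Brand 2 can switch to Moderate (-2 → -1). Not NE.
(Heavy, Moderate): Brand 2 can switch to Heavy (-1 → 0). Not NE.
(Heavy, Heavy): Brand 1 can switch to Moderate (-3 → 3). Not NE.

No pure-strategy Nash equilibrium.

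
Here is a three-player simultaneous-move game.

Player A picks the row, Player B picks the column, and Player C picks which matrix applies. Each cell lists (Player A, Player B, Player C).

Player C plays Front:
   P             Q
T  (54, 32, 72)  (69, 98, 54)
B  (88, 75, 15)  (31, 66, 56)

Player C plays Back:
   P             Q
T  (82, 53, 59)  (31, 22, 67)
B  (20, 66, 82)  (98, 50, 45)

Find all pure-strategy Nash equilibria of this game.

(T, P, Front): Player A can switch to B (54 → 88). Not NE.
(T, P, Back): Player C can switch to Front (59 → 72). Not NE.
(T, Q, Front): Player C can switch to Back (54 → 67). Not NE.
(T, Q, Back): Player A can switch to B (31 → 98). Not NE.
(B, P, Front): Player C can switch to Back (15 → 82). Not NE.
(B, P, Back): Player A can switch to T (20 → 82). Not NE.
(B, Q, Front): Player A can switch to T (31 → 69). Not NE.
(B, Q, Back): Player B can switch to P (50 → 66). Not NE.

There is no pure-strategy Nash equilibrium.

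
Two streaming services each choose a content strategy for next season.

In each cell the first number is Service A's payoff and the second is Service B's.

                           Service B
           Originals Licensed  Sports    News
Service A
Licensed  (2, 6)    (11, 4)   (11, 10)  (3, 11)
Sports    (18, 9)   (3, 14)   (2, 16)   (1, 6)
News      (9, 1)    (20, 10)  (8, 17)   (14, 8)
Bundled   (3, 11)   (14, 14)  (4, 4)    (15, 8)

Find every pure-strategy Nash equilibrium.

For each player, find the best response to each opponent profile; mutual best responses are the pure NE.
Service A against Originals: payoffs 2, 18, 9, 3 → best response Sports.
Service A against Licensed: payoffs 11, 3, 20, 14 → best response News.
Service A against Sports: payoffs 11, 2, 8, 4 → best response Licensed.
Service A against News: payoffs 3, 1, 14, 15 → best response Bundled.
Service B against Licensed: payoffs 6, 4, 10, 11 → best response News.
Service B against Sports: payoffs 9, 14, 16, 6 → best response Sports.
Service B against News: payoffs 1, 10, 17, 8 → best response Sports.
Service B against Bundled: payoffs 11, 14, 4, 8 → best response Licensed.
No profile is a mutual best response for all players.

none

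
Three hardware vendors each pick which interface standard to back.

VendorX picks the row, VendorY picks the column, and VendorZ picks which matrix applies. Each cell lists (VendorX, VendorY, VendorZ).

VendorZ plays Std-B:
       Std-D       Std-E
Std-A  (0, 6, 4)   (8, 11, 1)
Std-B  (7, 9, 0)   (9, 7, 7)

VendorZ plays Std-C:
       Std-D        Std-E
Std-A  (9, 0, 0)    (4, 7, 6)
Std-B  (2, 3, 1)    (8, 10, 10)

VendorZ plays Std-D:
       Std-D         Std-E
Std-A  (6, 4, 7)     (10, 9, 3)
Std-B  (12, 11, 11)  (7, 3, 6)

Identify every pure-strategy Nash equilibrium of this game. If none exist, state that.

The pure Nash equilibria are (Std-B, Std-D, Std-D) and (Std-B, Std-E, Std-C).

VendorX against (Std-D, Std-B): payoffs 0, 7 → best response Std-B.
VendorX against (Std-D, Std-C): payoffs 9, 2 → best response Std-A.
VendorX against (Std-D, Std-D): payoffs 6, 12 → best response Std-B.
VendorX against (Std-E, Std-B): payoffs 8, 9 → best response Std-B.
VendorX against (Std-E, Std-C): payoffs 4, 8 → best response Std-B.
VendorX against (Std-E, Std-D): payoffs 10, 7 → best response Std-A.
VendorY against (Std-A, Std-B): payoffs 6, 11 → best response Std-E.
VendorY against (Std-A, Std-C): payoffs 0, 7 → best response Std-E.
VendorY against (Std-A, Std-D): payoffs 4, 9 → best response Std-E.
VendorY against (Std-B, Std-B): payoffs 9, 7 → best response Std-D.
VendorY against (Std-B, Std-C): payoffs 3, 10 → best response Std-E.
VendorY against (Std-B, Std-D): payoffs 11, 3 → best response Std-D.
VendorZ against (Std-A, Std-D): payoffs 4, 0, 7 → best response Std-D.
VendorZ against (Std-A, Std-E): payoffs 1, 6, 3 → best response Std-C.
VendorZ against (Std-B, Std-D): payoffs 0, 1, 11 → best response Std-D.
VendorZ against (Std-B, Std-E): payoffs 7, 10, 6 → best response Std-C.
Mutual best responses: (Std-B, Std-D, Std-D); (Std-B, Std-E, Std-C).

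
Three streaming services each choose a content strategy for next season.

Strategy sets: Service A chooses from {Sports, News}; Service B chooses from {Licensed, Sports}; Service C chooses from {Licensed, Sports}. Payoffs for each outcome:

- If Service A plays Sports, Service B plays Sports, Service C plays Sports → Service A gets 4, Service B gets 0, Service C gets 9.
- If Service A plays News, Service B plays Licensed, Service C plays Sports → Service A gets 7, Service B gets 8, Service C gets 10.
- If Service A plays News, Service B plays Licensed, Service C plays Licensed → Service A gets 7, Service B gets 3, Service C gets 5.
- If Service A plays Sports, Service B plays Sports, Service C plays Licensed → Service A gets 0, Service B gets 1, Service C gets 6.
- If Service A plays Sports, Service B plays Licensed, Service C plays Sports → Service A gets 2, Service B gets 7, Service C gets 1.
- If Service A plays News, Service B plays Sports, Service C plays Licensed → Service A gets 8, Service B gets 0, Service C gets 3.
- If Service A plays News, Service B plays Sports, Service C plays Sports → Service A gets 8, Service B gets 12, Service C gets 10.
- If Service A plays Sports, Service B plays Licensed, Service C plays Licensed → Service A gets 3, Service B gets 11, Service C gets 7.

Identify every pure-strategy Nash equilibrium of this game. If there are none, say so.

For each player, find the best response to each opponent profile; mutual best responses are the pure NE.
Service A against (Licensed, Licensed): payoffs 3, 7 → best response News.
Service A against (Licensed, Sports): payoffs 2, 7 → best response News.
Service A against (Sports, Licensed): payoffs 0, 8 → best response News.
Service A against (Sports, Sports): payoffs 4, 8 → best response News.
Service B against (Sports, Licensed): payoffs 11, 1 → best response Licensed.
Service B against (Sports, Sports): payoffs 7, 0 → best response Licensed.
Service B against (News, Licensed): payoffs 3, 0 → best response Licensed.
Service B against (News, Sports): payoffs 8, 12 → best response Sports.
Service C against (Sports, Licensed): payoffs 7, 1 → best response Licensed.
Service C against (Sports, Sports): payoffs 6, 9 → best response Sports.
Service C against (News, Licensed): payoffs 5, 10 → best response Sports.
Service C against (News, Sports): payoffs 3, 10 → best response Sports.
Mutual best responses: (News, Sports, Sports).

Pure NE: (News, Sports, Sports)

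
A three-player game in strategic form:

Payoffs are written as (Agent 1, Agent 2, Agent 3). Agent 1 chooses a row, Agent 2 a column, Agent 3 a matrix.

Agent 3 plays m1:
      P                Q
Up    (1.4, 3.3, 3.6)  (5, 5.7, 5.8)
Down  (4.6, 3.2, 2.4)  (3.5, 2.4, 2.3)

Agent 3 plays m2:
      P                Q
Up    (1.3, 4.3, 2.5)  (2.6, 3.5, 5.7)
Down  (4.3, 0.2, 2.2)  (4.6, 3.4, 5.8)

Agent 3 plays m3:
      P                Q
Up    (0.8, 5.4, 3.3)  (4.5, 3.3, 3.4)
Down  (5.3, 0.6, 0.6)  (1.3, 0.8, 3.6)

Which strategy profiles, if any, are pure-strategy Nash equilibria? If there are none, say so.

(Up, Q, m1) and (Down, P, m1) and (Down, Q, m2)

Agent 1 against (P, m1): payoffs 1.4, 4.6 → best response Down.
Agent 1 against (P, m2): payoffs 1.3, 4.3 → best response Down.
Agent 1 against (P, m3): payoffs 0.8, 5.3 → best response Down.
Agent 1 against (Q, m1): payoffs 5, 3.5 → best response Up.
Agent 1 against (Q, m2): payoffs 2.6, 4.6 → best response Down.
Agent 1 against (Q, m3): payoffs 4.5, 1.3 → best response Up.
Agent 2 against (Up, m1): payoffs 3.3, 5.7 → best response Q.
Agent 2 against (Up, m2): payoffs 4.3, 3.5 → best response P.
Agent 2 against (Up, m3): payoffs 5.4, 3.3 → best response P.
Agent 2 against (Down, m1): payoffs 3.2, 2.4 → best response P.
Agent 2 against (Down, m2): payoffs 0.2, 3.4 → best response Q.
Agent 2 against (Down, m3): payoffs 0.6, 0.8 → best response Q.
Agent 3 against (Up, P): payoffs 3.6, 2.5, 3.3 → best response m1.
Agent 3 against (Up, Q): payoffs 5.8, 5.7, 3.4 → best response m1.
Agent 3 against (Down, P): payoffs 2.4, 2.2, 0.6 → best response m1.
Agent 3 against (Down, Q): payoffs 2.3, 5.8, 3.6 → best response m2.
Mutual best responses: (Up, Q, m1); (Down, P, m1); (Down, Q, m2).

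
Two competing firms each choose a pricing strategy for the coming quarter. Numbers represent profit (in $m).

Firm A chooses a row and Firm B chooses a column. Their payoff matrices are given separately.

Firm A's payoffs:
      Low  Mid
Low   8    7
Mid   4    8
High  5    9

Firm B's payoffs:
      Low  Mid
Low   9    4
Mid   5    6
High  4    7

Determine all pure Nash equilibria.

Check each profile: it is a Nash equilibrium iff no player can strictly gain by switching unilaterally.
(Low, Low): Firm A gets 8, best alternative 5; Firm B gets 9, best alternative 4. No profitable deviation — NE.
(Low, Mid): Firm A can switch to Mid (7 → 8). Not NE.
(Mid, Low): Firm A can switch to Low (4 → 8). Not NE.
(Mid, Mid): Firm A can switch to High (8 → 9). Not NE.
(High, Low): Firm A can switch to Low (5 → 8). Not NE.
(High, Mid): Firm A gets 9, best alternative 8; Firm B gets 7, best alternative 4. No profitable deviation — NE.

The pure Nash equilibria are (Low, Low), (High, Mid).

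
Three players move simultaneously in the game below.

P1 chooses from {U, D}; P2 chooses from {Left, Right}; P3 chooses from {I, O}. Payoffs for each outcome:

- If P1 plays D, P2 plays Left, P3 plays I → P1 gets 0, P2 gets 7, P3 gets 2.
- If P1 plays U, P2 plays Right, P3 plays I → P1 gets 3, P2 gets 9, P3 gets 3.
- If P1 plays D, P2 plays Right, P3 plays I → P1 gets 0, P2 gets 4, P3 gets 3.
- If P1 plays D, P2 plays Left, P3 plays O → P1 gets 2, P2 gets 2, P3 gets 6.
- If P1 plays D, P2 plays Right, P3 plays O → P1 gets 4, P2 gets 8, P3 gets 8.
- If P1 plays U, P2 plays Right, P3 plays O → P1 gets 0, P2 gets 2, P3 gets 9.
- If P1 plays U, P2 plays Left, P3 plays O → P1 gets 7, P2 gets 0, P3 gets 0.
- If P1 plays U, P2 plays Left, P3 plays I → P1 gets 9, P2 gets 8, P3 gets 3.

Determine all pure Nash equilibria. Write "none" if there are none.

P1 against (Left, I): payoffs 9, 0 → best response U.
P1 against (Left, O): payoffs 7, 2 → best response U.
P1 against (Right, I): payoffs 3, 0 → best response U.
P1 against (Right, O): payoffs 0, 4 → best response D.
P2 against (U, I): payoffs 8, 9 → best response Right.
P2 against (U, O): payoffs 0, 2 → best response Right.
P2 against (D, I): payoffs 7, 4 → best response Left.
P2 against (D, O): payoffs 2, 8 → best response Right.
P3 against (U, Left): payoffs 3, 0 → best response I.
P3 against (U, Right): payoffs 3, 9 → best response O.
P3 against (D, Left): payoffs 2, 6 → best response O.
P3 against (D, Right): payoffs 3, 8 → best response O.
Mutual best responses: (D, Right, O).

(D, Right, O)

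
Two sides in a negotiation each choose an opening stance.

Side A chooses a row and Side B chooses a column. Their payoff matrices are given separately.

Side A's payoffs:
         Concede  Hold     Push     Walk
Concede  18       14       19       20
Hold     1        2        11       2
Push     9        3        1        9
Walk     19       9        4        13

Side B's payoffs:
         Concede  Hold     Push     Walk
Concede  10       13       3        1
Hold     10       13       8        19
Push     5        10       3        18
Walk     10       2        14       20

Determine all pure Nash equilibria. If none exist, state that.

The unique pure-strategy Nash equilibrium is (Concede, Hold).

For each strategy profile, look for a profitable unilateral deviation.
(Concede, Concede): Side A can switch to Walk (18 → 19). Not NE.
(Concede, Hold): Side A gets 14, best alternative 9; Side B gets 13, best alternative 10. No profitable deviation — NE.
(Concede, Push): Side B can switch to Concede (3 → 10). Not NE.
(Concede, Walk): Side B can switch to Concede (1 → 10). Not NE.
(Hold, Concede): Side A can switch to Concede (1 → 18). Not NE.
(Hold, Hold): Side A can switch to Concede (2 → 14). Not NE.
(Hold, Push): Side A can switch to Concede (11 → 19). Not NE.
(The remaining 9 profiles each have a profitable deviation by the same check.)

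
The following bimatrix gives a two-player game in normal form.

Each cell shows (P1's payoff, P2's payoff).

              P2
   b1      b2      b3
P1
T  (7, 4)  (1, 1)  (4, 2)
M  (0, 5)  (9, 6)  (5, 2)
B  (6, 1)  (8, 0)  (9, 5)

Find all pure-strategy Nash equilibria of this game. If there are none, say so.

Mark each player's best response to every combination of opponents' strategies; a profile where every player is best-responding is a pure Nash equilibrium.
P1 against b1: payoffs 7, 0, 6 → best response T.
P1 against b2: payoffs 1, 9, 8 → best response M.
P1 against b3: payoffs 4, 5, 9 → best response B.
P2 against T: payoffs 4, 1, 2 → best response b1.
P2 against M: payoffs 5, 6, 2 → best response b2.
P2 against B: payoffs 1, 0, 5 → best response b3.
Mutual best responses: (T, b1); (M, b2); (B, b3).

(T, b1); (M, b2); (B, b3)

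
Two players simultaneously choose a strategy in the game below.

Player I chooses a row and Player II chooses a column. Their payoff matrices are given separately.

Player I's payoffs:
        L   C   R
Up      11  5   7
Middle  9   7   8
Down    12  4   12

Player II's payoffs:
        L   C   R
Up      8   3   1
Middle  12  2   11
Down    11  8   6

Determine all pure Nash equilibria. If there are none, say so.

(Down, L)

Check each profile: it is a Nash equilibrium iff no player can strictly gain by switching unilaterally.
(Up, L): Player I can switch to Down (11 → 12). Not NE.
(Up, C): Player I can switch to Middle (5 → 7). Not NE.
(Up, R): Player I can switch to Middle (7 → 8). Not NE.
(Middle, L): Player I can switch to Up (9 → 11). Not NE.
(Middle, C): Player II can switch to L (2 → 12). Not NE.
(Middle, R): Player I can switch to Down (8 → 12). Not NE.
(Down, L): Player I gets 12, best alternative 11; Player II gets 11, best alternative 8. No profitable deviation — NE.
(Down, C): Player I can switch to Up (4 → 5). Not NE.
(Down, R): Player II can switch to L (6 → 11). Not NE.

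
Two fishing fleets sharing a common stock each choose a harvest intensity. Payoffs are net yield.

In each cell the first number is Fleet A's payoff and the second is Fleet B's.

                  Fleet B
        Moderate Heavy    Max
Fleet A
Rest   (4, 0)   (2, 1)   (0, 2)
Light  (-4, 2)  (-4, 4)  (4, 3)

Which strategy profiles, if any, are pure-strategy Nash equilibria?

(Rest, Moderate): Fleet B can switch to Heavy (0 → 1). Not NE.
(Rest, Heavy): Fleet B can switch to Max (1 → 2). Not NE.
(Rest, Max): Fleet A can switch to Light (0 → 4). Not NE.
(Light, Moderate): Fleet A can switch to Rest (-4 → 4). Not NE.
(Light, Heavy): Fleet A can switch to Rest (-4 → 2). Not NE.
(Light, Max): Fleet B can switch to Heavy (3 → 4). Not NE.

No pure-strategy Nash equilibrium.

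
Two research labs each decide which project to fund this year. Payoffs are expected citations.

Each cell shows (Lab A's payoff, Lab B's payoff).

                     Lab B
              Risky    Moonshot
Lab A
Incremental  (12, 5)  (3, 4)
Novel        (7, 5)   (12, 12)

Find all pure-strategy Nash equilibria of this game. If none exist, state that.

Pure-strategy Nash equilibria: (Incremental, Risky) and (Novel, Moonshot)

(Incremental, Risky): Lab A gets 12, best alternative 7; Lab B gets 5, best alternative 4. No profitable deviation — NE.
(Incremental, Moonshot): Lab A can switch to Novel (3 → 12). Not NE.
(Novel, Risky): Lab A can switch to Incremental (7 → 12). Not NE.
(Novel, Moonshot): Lab A gets 12, best alternative 3; Lab B gets 12, best alternative 5. No profitable deviation — NE.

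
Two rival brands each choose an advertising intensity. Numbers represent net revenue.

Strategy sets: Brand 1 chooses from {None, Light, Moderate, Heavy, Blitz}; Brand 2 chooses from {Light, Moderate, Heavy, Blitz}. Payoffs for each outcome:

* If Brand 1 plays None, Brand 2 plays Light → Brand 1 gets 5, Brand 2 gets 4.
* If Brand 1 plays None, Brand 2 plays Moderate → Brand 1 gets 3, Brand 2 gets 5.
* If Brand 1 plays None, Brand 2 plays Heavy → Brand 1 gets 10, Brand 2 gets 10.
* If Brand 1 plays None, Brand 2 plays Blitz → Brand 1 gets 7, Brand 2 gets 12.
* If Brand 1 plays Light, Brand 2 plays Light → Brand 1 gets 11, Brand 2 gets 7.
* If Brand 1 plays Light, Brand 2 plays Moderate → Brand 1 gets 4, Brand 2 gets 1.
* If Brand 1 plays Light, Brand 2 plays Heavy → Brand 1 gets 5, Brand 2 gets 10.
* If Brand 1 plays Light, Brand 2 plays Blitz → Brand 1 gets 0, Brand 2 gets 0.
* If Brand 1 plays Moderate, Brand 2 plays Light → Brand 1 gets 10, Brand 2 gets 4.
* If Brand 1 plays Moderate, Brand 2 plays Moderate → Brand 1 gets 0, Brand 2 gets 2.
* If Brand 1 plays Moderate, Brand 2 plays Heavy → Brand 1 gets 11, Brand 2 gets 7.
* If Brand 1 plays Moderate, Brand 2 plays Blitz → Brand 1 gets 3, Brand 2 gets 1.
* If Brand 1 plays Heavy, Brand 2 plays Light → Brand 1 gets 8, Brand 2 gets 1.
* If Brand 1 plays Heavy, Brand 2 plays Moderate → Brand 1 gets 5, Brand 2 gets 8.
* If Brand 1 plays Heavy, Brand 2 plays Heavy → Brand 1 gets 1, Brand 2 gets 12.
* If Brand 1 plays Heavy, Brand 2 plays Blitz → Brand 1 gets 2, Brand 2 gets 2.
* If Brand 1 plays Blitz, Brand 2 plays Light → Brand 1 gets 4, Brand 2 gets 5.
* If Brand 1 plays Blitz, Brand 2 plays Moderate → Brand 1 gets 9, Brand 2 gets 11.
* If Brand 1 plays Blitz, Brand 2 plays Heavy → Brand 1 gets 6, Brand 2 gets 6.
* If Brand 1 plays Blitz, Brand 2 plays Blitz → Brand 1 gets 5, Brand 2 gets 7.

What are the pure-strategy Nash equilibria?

Check each profile: it is a Nash equilibrium iff no player can strictly gain by switching unilaterally.
(None, Light): Brand 1 can switch to Light (5 → 11). Not NE.
(None, Moderate): Brand 1 can switch to Light (3 → 4). Not NE.
(None, Heavy): Brand 1 can switch to Moderate (10 → 11). Not NE.
(None, Blitz): Brand 1 gets 7, best alternative 5; Brand 2 gets 12, best alternative 10. No profitable deviation — NE.
(Light, Light): Brand 2 can switch to Heavy (7 → 10). Not NE.
(Light, Moderate): Brand 1 can switch to Heavy (4 → 5). Not NE.
(Light, Heavy): Brand 1 can switch to None (5 → 10). Not NE.
(Light, Blitz): Brand 1 can switch to None (0 → 7). Not NE.
(Moderate, Light): Brand 1 can switch to Light (10 → 11). Not NE.
(Moderate, Moderate): Brand 1 can switch to None (0 → 3). Not NE.
(Moderate, Heavy): Brand 1 gets 11, best alternative 10; Brand 2 gets 7, best alternative 4. No profitable deviation — NE.
(Moderate, Blitz): Brand 1 can switch to None (3 → 7). Not NE.
(Heavy, Light): Brand 1 can switch to Light (8 → 11). Not NE.
(Heavy, Moderate): Brand 1 can switch to Blitz (5 → 9). Not NE.
(Blitz, Moderate): Brand 1 gets 9, best alternative 5; Brand 2 gets 11, best alternative 7. No profitable deviation — NE.
(The remaining 5 profiles each have a profitable deviation by the same check.)

(None, Blitz), (Moderate, Heavy), (Blitz, Moderate)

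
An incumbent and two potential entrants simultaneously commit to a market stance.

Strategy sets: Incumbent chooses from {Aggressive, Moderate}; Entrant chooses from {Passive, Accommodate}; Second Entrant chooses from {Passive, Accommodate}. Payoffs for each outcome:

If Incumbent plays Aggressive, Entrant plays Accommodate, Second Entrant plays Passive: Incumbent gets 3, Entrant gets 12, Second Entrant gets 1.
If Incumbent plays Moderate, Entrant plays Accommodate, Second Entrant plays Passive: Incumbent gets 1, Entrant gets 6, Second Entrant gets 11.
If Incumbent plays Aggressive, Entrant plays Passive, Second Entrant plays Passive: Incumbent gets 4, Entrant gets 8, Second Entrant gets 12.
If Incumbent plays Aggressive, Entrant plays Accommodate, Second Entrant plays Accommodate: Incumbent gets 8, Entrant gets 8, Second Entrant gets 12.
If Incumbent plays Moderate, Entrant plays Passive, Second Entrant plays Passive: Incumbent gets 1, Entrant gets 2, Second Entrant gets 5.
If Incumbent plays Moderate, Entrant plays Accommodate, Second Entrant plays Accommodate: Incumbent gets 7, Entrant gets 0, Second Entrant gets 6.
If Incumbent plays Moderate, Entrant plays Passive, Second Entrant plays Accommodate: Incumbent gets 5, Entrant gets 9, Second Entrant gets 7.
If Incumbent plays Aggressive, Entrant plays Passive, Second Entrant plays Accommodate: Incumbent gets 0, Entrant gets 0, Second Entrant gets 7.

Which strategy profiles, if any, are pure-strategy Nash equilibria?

(Aggressive, Passive, Passive): Entrant can switch to Accommodate (8 → 12). Not NE.
(Aggressive, Passive, Accommodate): Incumbent can switch to Moderate (0 → 5). Not NE.
(Aggressive, Accommodate, Passive): Second Entrant can switch to Accommodate (1 → 12). Not NE.
(Aggressive, Accommodate, Accommodate): Incumbent gets 8, best alternative 7; Entrant gets 8, best alternative 0; Second Entrant gets 12, best alternative 1. No profitable deviation — NE.
(Moderate, Passive, Passive): Incumbent can switch to Aggressive (1 → 4). Not NE.
(Moderate, Passive, Accommodate): Incumbent gets 5, best alternative 0; Entrant gets 9, best alternative 0; Second Entrant gets 7, best alternative 5. No profitable deviation — NE.
(Moderate, Accommodate, Passive): Incumbent can switch to Aggressive (1 → 3). Not NE.
(Moderate, Accommodate, Accommodate): Incumbent can switch to Aggressive (7 → 8). Not NE.

(Aggressive, Accommodate, Accommodate) and (Moderate, Passive, Accommodate)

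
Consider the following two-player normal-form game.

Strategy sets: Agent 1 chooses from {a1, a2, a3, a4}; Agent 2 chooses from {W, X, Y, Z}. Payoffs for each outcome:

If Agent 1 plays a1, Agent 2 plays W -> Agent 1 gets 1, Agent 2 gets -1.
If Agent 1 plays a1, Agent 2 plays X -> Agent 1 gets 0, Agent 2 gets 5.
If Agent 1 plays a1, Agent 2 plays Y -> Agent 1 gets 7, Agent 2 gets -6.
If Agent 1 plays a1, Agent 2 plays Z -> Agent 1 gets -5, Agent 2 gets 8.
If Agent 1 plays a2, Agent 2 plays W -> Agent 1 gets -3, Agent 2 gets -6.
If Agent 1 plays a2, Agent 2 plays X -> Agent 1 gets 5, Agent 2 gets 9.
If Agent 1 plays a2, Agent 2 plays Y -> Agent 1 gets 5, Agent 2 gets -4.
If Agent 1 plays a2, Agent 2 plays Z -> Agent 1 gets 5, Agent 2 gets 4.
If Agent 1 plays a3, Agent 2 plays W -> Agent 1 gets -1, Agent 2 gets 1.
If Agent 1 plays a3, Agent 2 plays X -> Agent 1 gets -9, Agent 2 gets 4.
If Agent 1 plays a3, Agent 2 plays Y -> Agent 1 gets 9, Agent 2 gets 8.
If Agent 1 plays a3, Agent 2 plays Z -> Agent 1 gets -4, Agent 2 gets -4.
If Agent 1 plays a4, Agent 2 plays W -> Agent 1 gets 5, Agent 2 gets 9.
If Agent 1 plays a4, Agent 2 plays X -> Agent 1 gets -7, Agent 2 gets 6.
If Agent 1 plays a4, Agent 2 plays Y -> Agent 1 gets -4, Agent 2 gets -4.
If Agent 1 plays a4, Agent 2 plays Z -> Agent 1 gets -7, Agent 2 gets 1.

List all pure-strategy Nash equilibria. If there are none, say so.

Agent 1 against W: payoffs 1, -3, -1, 5 → best response a4.
Agent 1 against X: payoffs 0, 5, -9, -7 → best response a2.
Agent 1 against Y: payoffs 7, 5, 9, -4 → best response a3.
Agent 1 against Z: payoffs -5, 5, -4, -7 → best response a2.
Agent 2 against a1: payoffs -1, 5, -6, 8 → best response Z.
Agent 2 against a2: payoffs -6, 9, -4, 4 → best response X.
Agent 2 against a3: payoffs 1, 4, 8, -4 → best response Y.
Agent 2 against a4: payoffs 9, 6, -4, 1 → best response W.
Mutual best responses: (a2, X); (a3, Y); (a4, W).

The pure Nash equilibria are (a2, X); (a3, Y); (a4, W).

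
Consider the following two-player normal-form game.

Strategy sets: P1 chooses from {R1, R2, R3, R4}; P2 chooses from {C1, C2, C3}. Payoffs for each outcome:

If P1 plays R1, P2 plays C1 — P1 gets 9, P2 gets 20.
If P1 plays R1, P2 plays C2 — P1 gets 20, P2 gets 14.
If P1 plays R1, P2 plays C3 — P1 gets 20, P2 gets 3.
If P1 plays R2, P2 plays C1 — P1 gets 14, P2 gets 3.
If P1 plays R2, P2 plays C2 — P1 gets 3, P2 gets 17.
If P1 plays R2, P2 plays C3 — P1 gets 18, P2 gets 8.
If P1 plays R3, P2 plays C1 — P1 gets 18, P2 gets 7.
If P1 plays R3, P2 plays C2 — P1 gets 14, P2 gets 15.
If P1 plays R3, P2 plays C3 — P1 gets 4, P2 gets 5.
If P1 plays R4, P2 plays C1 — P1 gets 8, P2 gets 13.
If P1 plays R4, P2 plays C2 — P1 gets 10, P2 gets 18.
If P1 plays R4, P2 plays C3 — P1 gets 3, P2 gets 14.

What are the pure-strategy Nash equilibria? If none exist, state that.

Mark each player's best response to every combination of opponents' strategies; a profile where every player is best-responding is a pure Nash equilibrium.
P1 against C1: payoffs 9, 14, 18, 8 → best response R3.
P1 against C2: payoffs 20, 3, 14, 10 → best response R1.
P1 against C3: payoffs 20, 18, 4, 3 → best response R1.
P2 against R1: payoffs 20, 14, 3 → best response C1.
P2 against R2: payoffs 3, 17, 8 → best response C2.
P2 against R3: payoffs 7, 15, 5 → best response C2.
P2 against R4: payoffs 13, 18, 14 → best response C2.
No profile is a mutual best response for all players.

No pure-strategy Nash equilibrium.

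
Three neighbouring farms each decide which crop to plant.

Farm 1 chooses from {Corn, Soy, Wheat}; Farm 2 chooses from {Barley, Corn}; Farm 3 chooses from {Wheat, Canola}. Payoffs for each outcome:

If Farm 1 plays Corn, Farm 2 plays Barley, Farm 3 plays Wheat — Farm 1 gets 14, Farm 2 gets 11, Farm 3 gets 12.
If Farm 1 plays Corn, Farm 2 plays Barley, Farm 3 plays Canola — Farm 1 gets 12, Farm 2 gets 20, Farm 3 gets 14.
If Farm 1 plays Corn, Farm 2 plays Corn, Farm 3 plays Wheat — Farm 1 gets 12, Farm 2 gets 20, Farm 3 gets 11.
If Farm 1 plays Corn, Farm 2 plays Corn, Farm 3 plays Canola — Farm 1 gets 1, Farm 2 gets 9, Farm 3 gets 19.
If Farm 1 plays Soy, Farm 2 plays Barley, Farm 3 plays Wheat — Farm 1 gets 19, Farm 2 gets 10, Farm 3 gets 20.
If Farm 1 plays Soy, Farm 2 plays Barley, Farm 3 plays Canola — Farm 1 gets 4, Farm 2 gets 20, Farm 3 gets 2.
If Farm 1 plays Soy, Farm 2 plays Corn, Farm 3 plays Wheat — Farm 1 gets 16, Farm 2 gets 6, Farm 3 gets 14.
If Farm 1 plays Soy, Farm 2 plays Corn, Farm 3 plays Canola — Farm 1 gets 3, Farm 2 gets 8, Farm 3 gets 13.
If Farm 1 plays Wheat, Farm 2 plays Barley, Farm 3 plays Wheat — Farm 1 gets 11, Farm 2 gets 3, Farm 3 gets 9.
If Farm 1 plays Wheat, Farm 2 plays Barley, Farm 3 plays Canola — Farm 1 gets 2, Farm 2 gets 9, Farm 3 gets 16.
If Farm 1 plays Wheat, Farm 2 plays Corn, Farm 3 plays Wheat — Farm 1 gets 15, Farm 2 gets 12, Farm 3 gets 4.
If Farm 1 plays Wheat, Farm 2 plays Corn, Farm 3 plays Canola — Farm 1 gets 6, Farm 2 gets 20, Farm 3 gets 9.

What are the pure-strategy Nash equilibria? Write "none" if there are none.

Pure-strategy Nash equilibria: (Corn, Barley, Canola), (Soy, Barley, Wheat), (Wheat, Corn, Canola)

For each strategy profile, look for a profitable unilateral deviation.
(Corn, Barley, Wheat): Farm 1 can switch to Soy (14 → 19). Not NE.
(Corn, Barley, Canola): Farm 1 gets 12, best alternative 4; Farm 2 gets 20, best alternative 9; Farm 3 gets 14, best alternative 12. No profitable deviation — NE.
(Corn, Corn, Wheat): Farm 1 can switch to Soy (12 → 16). Not NE.
(Corn, Corn, Canola): Farm 1 can switch to Soy (1 → 3). Not NE.
(Soy, Barley, Wheat): Farm 1 gets 19, best alternative 14; Farm 2 gets 10, best alternative 6; Farm 3 gets 20, best alternative 2. No profitable deviation — NE.
(Soy, Barley, Canola): Farm 1 can switch to Corn (4 → 12). Not NE.
(Soy, Corn, Wheat): Farm 2 can switch to Barley (6 → 10). Not NE.
(Soy, Corn, Canola): Farm 1 can switch to Wheat (3 → 6). Not NE.
(Wheat, Barley, Wheat): Farm 1 can switch to Corn (11 → 14). Not NE.
(Wheat, Barley, Canola): Farm 1 can switch to Corn (2 → 12). Not NE.
(Wheat, Corn, Wheat): Farm 1 can switch to Soy (15 → 16). Not NE.
(Wheat, Corn, Canola): Farm 1 gets 6, best alternative 3; Farm 2 gets 20, best alternative 9; Farm 3 gets 9, best alternative 4. No profitable deviation — NE.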